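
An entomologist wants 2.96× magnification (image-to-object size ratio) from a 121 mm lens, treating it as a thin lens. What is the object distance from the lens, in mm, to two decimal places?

With m = dᵢ/dₒ and 1/f = 1/dₒ + 1/dᵢ, substituting dᵢ = m·dₒ gives 1/f = (1 + 1/m)/dₒ, hence dₒ = f·(1 + 1/m).
dₒ = 121 × (1 + 1/2.96) = 121 × 1.33784 ≈ 161.878 mm.

161.88 mm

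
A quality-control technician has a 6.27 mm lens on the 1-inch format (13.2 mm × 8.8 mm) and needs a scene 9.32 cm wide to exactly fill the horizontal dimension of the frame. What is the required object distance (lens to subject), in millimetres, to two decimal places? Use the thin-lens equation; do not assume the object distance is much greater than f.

50.54 mm

W: 9.32 cm = 93.2 mm.
Magnification m = w/W = dᵢ/dₒ; combined with 1/f = 1/dₒ + 1/dᵢ this gives dₒ = f·(1 + W/w).
dₒ = 6.27 mm × (1 + 93.2/13.2) = 6.27 × 8.0606 ≈ 50.540 mm.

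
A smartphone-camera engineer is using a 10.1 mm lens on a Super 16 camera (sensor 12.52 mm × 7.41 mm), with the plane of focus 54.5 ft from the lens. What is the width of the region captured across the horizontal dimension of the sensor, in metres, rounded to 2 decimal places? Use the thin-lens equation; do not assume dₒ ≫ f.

dₒ: 54.5 ft × 304.8 mm/ft = 16611.60 mm.
Similar triangles through the lens centre give W/dₒ = w/dᵢ; with 1/f = 1/dₒ + 1/dᵢ this gives W = w·(dₒ − f)/f.
W = 12.52 mm × (16611.6 − 10.1) / 10.1 = 12.52 × 1643.7128 ≈ 20579.284 mm = 20.5793 m.

20.58 m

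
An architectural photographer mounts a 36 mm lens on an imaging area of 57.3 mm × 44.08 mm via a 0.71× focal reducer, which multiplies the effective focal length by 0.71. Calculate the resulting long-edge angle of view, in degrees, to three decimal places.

96.525°

Effective focal length f = 36 × 0.71 = 25.56 mm.
α = 2·arctan(57.3 / (2 × 25.56)) = 2·arctan(1.12089) ≈ 96.5247°.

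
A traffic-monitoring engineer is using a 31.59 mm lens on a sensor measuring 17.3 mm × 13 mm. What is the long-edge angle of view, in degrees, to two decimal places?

Angle of view α = 2·arctan(w/2f) with w = 17.3 mm and f = 31.59 mm.
w/2f = 0.27382; arctan(0.27382) ≈ 15.3134°, so α ≈ 30.6268°.

30.63°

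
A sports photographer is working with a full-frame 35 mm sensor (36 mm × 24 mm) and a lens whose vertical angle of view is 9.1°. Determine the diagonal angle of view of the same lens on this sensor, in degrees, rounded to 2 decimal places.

From the vertical AOV: f = 24 / (2·tan(4.55°)) = 24 / 0.15916 ≈ 150.7920 mm.
Sensor diagonal = √(36² + 24²) = √1872.0000 ≈ 43.2666 mm.
Diagonal AOV = 2·arctan(43.2666 / (2 × 150.7920)) = 2·arctan(0.14346) ≈ 16.3284°.

16.33°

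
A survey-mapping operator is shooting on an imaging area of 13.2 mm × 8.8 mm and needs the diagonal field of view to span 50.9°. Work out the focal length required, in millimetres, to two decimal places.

16.67 mm

Sensor diagonal = √(13.2² + 8.8²) = √251.6800 ≈ 15.8644 mm.
From α = 2·arctan(d/2f) we get f = d / (2·tan(α/2)).
With d = 15.8644 mm and α/2 = 25.45°, tan(α/2) ≈ 0.47590, so f ≈ 15.8644 / 0.95181 ≈ 16.6676 mm.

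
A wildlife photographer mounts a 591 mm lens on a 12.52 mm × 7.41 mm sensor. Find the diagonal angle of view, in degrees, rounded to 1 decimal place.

Sensor diagonal = √(12.52² + 7.41²) = √211.6585 ≈ 14.5485 mm.
Angle of view α = 2·arctan(d/2f) with d = 14.5485 mm and f = 591 mm.
d/2f = 0.01231; arctan(0.01231) ≈ 0.7052°, so α ≈ 1.4104°.

1.4°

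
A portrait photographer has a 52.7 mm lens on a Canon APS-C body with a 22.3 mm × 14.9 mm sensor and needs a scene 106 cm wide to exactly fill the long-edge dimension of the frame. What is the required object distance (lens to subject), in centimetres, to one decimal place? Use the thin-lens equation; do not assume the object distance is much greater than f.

W: 106 cm = 1060 mm.
Magnification m = w/W = dᵢ/dₒ; combined with 1/f = 1/dₒ + 1/dᵢ this gives dₒ = f·(1 + W/w).
dₒ = 52.7 mm × (1 + 1060/22.3) = 52.7 × 48.5336 ≈ 2557.722 mm = 255.772 cm.

255.8 cm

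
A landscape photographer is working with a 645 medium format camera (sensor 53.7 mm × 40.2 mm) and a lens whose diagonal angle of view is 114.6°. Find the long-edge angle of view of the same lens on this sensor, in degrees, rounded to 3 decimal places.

Sensor diagonal = √(53.7² + 40.2²) = √4499.7300 ≈ 67.0800 mm.
From the diagonal AOV: f = 67.0800 / (2·tan(57.3°)) = 67.0800 / 3.11532 ≈ 21.5323 mm.
Long-edge AOV = 2·arctan(53.7 / (2 × 21.5323)) = 2·arctan(1.24696) ≈ 102.5444°.

102.544°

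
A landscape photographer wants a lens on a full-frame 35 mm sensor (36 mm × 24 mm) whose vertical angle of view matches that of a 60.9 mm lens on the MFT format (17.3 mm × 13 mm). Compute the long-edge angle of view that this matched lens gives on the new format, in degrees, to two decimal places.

18.19°

Equal vertical AOV ⇒ f₂ = f₁ · 24/13 = 60.9 × 1.84615 ≈ 112.4308 mm.
Long-edge AOV on the new format = 2·arctan(36 / (2 × 112.4308)) = 2·arctan(0.16010) ≈ 18.1916°.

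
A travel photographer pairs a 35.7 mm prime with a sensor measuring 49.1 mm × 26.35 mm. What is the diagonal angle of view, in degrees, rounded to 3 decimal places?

Sensor diagonal = √(49.1² + 26.35²) = √3105.1325 ≈ 55.7237 mm.
Angle of view α = 2·arctan(d/2f) with d = 55.7237 mm and f = 35.7 mm.
d/2f = 0.78044; arctan(0.78044) ≈ 37.9701°, so α ≈ 75.9401°.

75.940°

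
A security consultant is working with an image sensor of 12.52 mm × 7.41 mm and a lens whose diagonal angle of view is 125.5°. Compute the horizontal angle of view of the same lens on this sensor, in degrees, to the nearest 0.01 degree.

118.20°

Sensor diagonal = √(12.52² + 7.41²) = √211.6585 ≈ 14.5485 mm.
From the diagonal AOV: f = 14.5485 / (2·tan(62.75°)) = 14.5485 / 3.88324 ≈ 3.7465 mm.
Horizontal AOV = 2·arctan(12.52 / (2 × 3.7465)) = 2·arctan(1.67090) ≈ 118.2007°.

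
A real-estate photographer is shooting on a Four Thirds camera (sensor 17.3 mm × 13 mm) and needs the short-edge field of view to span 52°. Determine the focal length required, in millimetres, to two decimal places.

13.33 mm

From α = 2·arctan(h/2f) we get f = h / (2·tan(α/2)).
With h = 13 mm and α/2 = 26°, tan(α/2) ≈ 0.48773, so f ≈ 13 / 0.97547 ≈ 13.3270 mm.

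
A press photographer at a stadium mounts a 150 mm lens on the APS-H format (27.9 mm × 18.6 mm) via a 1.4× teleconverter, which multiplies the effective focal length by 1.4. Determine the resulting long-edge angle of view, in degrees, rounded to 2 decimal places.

Effective focal length f = 150 × 1.4 = 210 mm.
α = 2·arctan(27.9 / (2 × 210)) = 2·arctan(0.06643) ≈ 7.6010°.

7.60°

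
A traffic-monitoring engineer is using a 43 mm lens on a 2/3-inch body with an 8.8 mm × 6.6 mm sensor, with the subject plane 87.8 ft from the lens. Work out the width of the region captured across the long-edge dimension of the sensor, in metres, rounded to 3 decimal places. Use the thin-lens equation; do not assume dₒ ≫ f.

5.468 m

dₒ: 87.8 ft × 304.8 mm/ft = 26761.44 mm.
Similar triangles through the lens centre give W/dₒ = w/dᵢ; with 1/f = 1/dₒ + 1/dᵢ this gives W = w·(dₒ − f)/f.
W = 8.8 mm × (26761.4 − 43) / 43 = 8.8 × 621.3590 ≈ 5467.960 mm = 5.46796 m.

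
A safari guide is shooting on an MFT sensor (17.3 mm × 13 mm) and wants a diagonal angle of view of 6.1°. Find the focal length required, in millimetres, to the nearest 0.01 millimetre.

203.07 mm

Sensor diagonal = √(17.3² + 13²) = √468.2900 ≈ 21.6400 mm.
From α = 2·arctan(d/2f) we get f = d / (2·tan(α/2)).
With d = 21.6400 mm and α/2 = 3.05°, tan(α/2) ≈ 0.05328, so f ≈ 21.6400 / 0.10657 ≈ 203.0672 mm.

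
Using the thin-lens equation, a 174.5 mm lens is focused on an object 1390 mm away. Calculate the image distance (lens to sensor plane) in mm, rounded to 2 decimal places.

1/dᵢ = 1/f − 1/dₒ = 1/174.5 − 1/1390 = 0.0050112 mm⁻¹.
dᵢ = 1/0.0050112 ≈ 199.5516 mm.

199.55 mm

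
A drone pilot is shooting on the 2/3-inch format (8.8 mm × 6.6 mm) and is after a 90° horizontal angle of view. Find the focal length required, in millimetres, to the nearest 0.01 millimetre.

From α = 2·arctan(w/2f) we get f = w / (2·tan(α/2)).
With w = 8.8 mm and α/2 = 45°, tan(α/2) ≈ 1.00000, so f ≈ 8.8 / 2.00000 ≈ 4.4000 mm.

4.40 mm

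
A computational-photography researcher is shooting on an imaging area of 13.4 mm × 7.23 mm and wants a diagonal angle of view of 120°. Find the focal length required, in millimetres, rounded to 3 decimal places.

Sensor diagonal = √(13.4² + 7.23²) = √231.8329 ≈ 15.2261 mm.
From α = 2·arctan(d/2f) we get f = d / (2·tan(α/2)).
With d = 15.2261 mm and α/2 = 60°, tan(α/2) ≈ 1.73205, so f ≈ 15.2261 / 3.46410 ≈ 4.3954 mm.

4.395 mm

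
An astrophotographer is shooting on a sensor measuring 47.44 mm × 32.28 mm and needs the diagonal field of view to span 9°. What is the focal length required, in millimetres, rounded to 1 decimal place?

364.5 mm

Sensor diagonal = √(47.44² + 32.28²) = √3292.5520 ≈ 57.3808 mm.
From α = 2·arctan(d/2f) we get f = d / (2·tan(α/2)).
With d = 57.3808 mm and α/2 = 4.5°, tan(α/2) ≈ 0.07870, so f ≈ 57.3808 / 0.15740 ≈ 364.5459 mm.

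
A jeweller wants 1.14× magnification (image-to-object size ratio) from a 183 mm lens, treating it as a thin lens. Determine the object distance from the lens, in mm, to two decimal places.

343.53 mm

With m = dᵢ/dₒ and 1/f = 1/dₒ + 1/dᵢ, substituting dᵢ = m·dₒ gives 1/f = (1 + 1/m)/dₒ, hence dₒ = f·(1 + 1/m).
dₒ = 183 × (1 + 1/1.14) = 183 × 1.87719 ≈ 343.526 mm.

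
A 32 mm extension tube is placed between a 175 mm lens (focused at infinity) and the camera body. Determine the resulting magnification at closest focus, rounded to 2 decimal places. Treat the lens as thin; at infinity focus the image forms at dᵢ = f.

The tube moves the image plane from f to f + e, so dᵢ = 175 + 32 = 207 mm. Focus is achieved when 1/f = 1/dₒ + 1/dᵢ, giving dₒ = 1/(1/f − 1/(f+e)).
Magnification m = dᵢ/dₒ = (f+e)·(1/f − 1/(f+e)) = e/f = 32/175 ≈ 0.1829.

0.18×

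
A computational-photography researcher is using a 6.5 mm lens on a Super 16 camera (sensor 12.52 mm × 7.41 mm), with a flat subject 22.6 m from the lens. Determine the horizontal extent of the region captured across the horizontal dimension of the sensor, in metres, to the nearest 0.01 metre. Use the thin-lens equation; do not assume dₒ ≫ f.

dₒ: 22.6 m = 22600 mm.
Similar triangles through the lens centre give W/dₒ = w/dᵢ; with 1/f = 1/dₒ + 1/dᵢ this gives W = w·(dₒ − f)/f.
W = 12.52 mm × (22600 − 6.5) / 6.5 = 12.52 × 3475.9231 ≈ 43518.557 mm = 43.5186 m.

43.52 m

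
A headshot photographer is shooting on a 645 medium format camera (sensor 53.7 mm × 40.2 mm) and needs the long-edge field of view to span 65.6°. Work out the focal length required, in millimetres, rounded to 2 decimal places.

From α = 2·arctan(w/2f) we get f = w / (2·tan(α/2)).
With w = 53.7 mm and α/2 = 32.8°, tan(α/2) ≈ 0.64446, so f ≈ 53.7 / 1.28891 ≈ 41.6630 mm.

41.66 mm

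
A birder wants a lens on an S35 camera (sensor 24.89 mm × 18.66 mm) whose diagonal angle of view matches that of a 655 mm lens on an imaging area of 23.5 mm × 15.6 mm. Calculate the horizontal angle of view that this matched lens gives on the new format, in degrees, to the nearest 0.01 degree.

Sensor diagonal = √(23.5² + 15.6²) = √795.6100 ≈ 28.2066 mm.
Sensor diagonal = √(24.89² + 18.66²) = √967.7077 ≈ 31.1080 mm.
Equal diagonal AOV ⇒ f₂ = f₁ · 31.1080/28.2066 = 655 × 1.10286 ≈ 722.3760 mm.
Horizontal AOV on the new format = 2·arctan(24.89 / (2 × 722.3760)) = 2·arctan(0.01723) ≈ 1.9740°.

1.97°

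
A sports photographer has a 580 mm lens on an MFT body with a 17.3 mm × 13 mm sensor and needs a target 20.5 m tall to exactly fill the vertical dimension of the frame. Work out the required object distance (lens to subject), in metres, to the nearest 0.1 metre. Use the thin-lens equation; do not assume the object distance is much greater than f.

W: 20.5 m = 20500 mm.
Magnification m = h/W = dᵢ/dₒ; combined with 1/f = 1/dₒ + 1/dᵢ this gives dₒ = f·(1 + W/h).
dₒ = 580 mm × (1 + 20500/13) = 580 × 1577.9231 ≈ 915195.385 mm = 915.195 m.

915.2 m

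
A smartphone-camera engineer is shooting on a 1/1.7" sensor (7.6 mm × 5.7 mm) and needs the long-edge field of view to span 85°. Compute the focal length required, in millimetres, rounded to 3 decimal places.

4.147 mm

From α = 2·arctan(w/2f) we get f = w / (2·tan(α/2)).
With w = 7.6 mm and α/2 = 42.5°, tan(α/2) ≈ 0.91633, so f ≈ 7.6 / 1.83266 ≈ 4.1470 mm.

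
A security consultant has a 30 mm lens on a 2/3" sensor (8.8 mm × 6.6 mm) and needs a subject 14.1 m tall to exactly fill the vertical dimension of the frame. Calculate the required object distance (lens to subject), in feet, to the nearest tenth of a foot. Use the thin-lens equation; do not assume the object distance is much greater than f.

W: 14.1 m = 14100 mm.
Magnification m = h/W = dᵢ/dₒ; combined with 1/f = 1/dₒ + 1/dᵢ this gives dₒ = f·(1 + W/h).
dₒ = 30 mm × (1 + 14100/6.6) = 30 × 2137.3636 ≈ 64120.909 mm = 64120.909/304.8 ft = 210.37 ft.

210.4 ft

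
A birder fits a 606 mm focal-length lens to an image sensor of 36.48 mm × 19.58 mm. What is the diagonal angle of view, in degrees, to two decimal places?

Sensor diagonal = √(36.48² + 19.58²) = √1714.1668 ≈ 41.4025 mm.
Angle of view α = 2·arctan(d/2f) with d = 41.4025 mm and f = 606 mm.
d/2f = 0.03416; arctan(0.03416) ≈ 1.9565°, so α ≈ 3.9130°.

3.91°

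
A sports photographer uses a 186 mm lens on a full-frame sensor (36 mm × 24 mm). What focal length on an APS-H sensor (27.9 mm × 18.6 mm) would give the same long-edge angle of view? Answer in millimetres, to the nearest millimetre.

144 mm

Equal angle of view means equal width/f ratio, so f₂ = f₁ · (width₂/width₁) = 186 × 27.9/36.
f₂ = 186 × 0.77500 ≈ 144.150 mm.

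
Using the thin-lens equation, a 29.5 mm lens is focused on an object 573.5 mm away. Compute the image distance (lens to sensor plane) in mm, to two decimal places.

1/dᵢ = 1/f − 1/dₒ = 1/29.5 − 1/573.5 = 0.0321546 mm⁻¹.
dᵢ = 1/0.0321546 ≈ 31.0997 mm.

31.10 mm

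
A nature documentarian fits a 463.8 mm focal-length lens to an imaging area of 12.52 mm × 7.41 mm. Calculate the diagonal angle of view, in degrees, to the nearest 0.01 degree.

1.80°

Sensor diagonal = √(12.52² + 7.41²) = √211.6585 ≈ 14.5485 mm.
Angle of view α = 2·arctan(d/2f) with d = 14.5485 mm and f = 463.8 mm.
d/2f = 0.01568; arctan(0.01568) ≈ 0.8986°, so α ≈ 1.7971°.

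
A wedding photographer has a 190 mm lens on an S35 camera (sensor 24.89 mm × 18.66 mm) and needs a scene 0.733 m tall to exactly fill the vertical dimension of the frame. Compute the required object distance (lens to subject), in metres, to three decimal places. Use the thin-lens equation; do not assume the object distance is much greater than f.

W: 0.733 m = 733 mm.
Magnification m = h/W = dᵢ/dₒ; combined with 1/f = 1/dₒ + 1/dᵢ this gives dₒ = f·(1 + W/h).
dₒ = 190 mm × (1 + 733/18.66) = 190 × 40.2819 ≈ 7653.558 mm = 7.65356 m.

7.654 m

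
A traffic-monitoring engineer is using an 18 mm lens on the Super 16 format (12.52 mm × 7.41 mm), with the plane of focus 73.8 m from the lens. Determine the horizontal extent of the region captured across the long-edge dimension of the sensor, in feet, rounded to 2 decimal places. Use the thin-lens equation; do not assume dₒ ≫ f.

dₒ: 73.8 m = 73800 mm.
Similar triangles through the lens centre give W/dₒ = w/dᵢ; with 1/f = 1/dₒ + 1/dᵢ this gives W = w·(dₒ − f)/f.
W = 12.52 mm × (73800 − 18) / 18 = 12.52 × 4099.0000 ≈ 51319.480 mm = 51319.480/304.8 ft = 168.371 ft.

168.37 ft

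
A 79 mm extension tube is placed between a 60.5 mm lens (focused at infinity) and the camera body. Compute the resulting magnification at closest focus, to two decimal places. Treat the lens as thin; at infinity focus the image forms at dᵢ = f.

The tube moves the image plane from f to f + e, so dᵢ = 60.5 + 79 = 139.5 mm. Focus is achieved when 1/f = 1/dₒ + 1/dᵢ, giving dₒ = 1/(1/f − 1/(f+e)).
Magnification m = dᵢ/dₒ = (f+e)·(1/f − 1/(f+e)) = e/f = 79/60.5 ≈ 1.3058.

1.31×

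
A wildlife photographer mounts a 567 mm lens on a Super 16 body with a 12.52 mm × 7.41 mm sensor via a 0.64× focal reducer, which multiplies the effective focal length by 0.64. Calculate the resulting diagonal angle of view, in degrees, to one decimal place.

Effective focal length f = 567 × 0.64 = 362.88 mm.
Sensor diagonal = √(12.52² + 7.41²) = √211.6585 ≈ 14.5485 mm.
α = 2·arctan(14.548 / (2 × 362.88)) = 2·arctan(0.02005) ≈ 2.2968°.

2.3°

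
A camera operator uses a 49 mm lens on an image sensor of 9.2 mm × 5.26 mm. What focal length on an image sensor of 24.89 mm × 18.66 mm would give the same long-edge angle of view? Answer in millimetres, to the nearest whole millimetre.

133 mm

Equal angle of view means equal width/f ratio, so f₂ = f₁ · (width₂/width₁) = 49 × 24.89/9.2.
f₂ = 49 × 2.70543 ≈ 132.566 mm.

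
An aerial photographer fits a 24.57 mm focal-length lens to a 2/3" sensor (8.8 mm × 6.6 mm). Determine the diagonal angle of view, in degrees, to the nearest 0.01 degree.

25.24°

Sensor diagonal = √(8.8² + 6.6²) = √121.0000 ≈ 11.0000 mm.
Angle of view α = 2·arctan(d/2f) with d = 11.0000 mm and f = 24.57 mm.
d/2f = 0.22385; arctan(0.22385) ≈ 12.6177°, so α ≈ 25.2353°.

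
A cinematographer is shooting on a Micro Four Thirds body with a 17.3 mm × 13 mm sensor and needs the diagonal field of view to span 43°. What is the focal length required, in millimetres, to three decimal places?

Sensor diagonal = √(17.3² + 13²) = √468.2900 ≈ 21.6400 mm.
From α = 2·arctan(d/2f) we get f = d / (2·tan(α/2)).
With d = 21.6400 mm and α/2 = 21.5°, tan(α/2) ≈ 0.39391, so f ≈ 21.6400 / 0.78782 ≈ 27.4682 mm.

27.468 mm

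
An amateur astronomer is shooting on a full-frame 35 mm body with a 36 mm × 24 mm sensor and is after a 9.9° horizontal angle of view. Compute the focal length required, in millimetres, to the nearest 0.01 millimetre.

207.83 mm

From α = 2·arctan(w/2f) we get f = w / (2·tan(α/2)).
With w = 36 mm and α/2 = 4.95°, tan(α/2) ≈ 0.08661, so f ≈ 36 / 0.17322 ≈ 207.8297 mm.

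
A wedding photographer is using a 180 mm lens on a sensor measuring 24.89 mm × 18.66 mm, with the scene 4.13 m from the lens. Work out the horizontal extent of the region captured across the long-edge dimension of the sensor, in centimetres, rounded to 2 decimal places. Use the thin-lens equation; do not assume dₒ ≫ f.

dₒ: 4.13 m = 4130 mm.
Similar triangles through the lens centre give W/dₒ = w/dᵢ; with 1/f = 1/dₒ + 1/dᵢ this gives W = w·(dₒ − f)/f.
W = 24.89 mm × (4130 − 180) / 180 = 24.89 × 21.9444 ≈ 546.197 mm = 54.6197 cm.

54.62 cm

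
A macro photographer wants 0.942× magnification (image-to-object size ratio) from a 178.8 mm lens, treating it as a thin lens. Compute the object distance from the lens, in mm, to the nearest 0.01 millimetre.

With m = dᵢ/dₒ and 1/f = 1/dₒ + 1/dᵢ, substituting dᵢ = m·dₒ gives 1/f = (1 + 1/m)/dₒ, hence dₒ = f·(1 + 1/m).
dₒ = 178.8 × (1 + 1/0.942) = 178.8 × 2.06157 ≈ 368.609 mm.

368.61 mm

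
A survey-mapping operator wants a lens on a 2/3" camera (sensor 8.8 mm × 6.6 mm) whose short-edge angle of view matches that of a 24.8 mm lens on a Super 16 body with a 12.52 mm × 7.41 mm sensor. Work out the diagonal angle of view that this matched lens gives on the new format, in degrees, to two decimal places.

Equal short-edge AOV ⇒ f₂ = f₁ · 6.6/7.41 = 24.8 × 0.89069 ≈ 22.0891 mm.
Sensor diagonal = √(8.8² + 6.6²) = √121.0000 ≈ 11.0000 mm.
Diagonal AOV on the new format = 2·arctan(11.0000 / (2 × 22.0891)) = 2·arctan(0.24899) ≈ 27.9637°.

27.96°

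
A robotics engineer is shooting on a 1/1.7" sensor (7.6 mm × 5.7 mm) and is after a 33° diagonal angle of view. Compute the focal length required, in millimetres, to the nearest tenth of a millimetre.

Sensor diagonal = √(7.6² + 5.7²) = √90.2500 ≈ 9.5000 mm.
From α = 2·arctan(d/2f) we get f = d / (2·tan(α/2)).
With d = 9.5000 mm and α/2 = 16.5°, tan(α/2) ≈ 0.29621, so f ≈ 9.5000 / 0.59243 ≈ 16.0357 mm.

16.0 mm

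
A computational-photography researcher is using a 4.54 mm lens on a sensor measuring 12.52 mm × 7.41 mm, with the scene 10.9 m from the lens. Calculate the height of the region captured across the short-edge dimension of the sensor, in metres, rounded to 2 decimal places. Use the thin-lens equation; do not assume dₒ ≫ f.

dₒ: 10.9 m = 10900 mm.
Similar triangles through the lens centre give W/dₒ = h/dᵢ; with 1/f = 1/dₒ + 1/dᵢ this gives W = h·(dₒ − f)/f.
W = 7.41 mm × (10900 − 4.54) / 4.54 = 7.41 × 2399.8811 ≈ 17783.119 mm = 17.7831 m.

17.78 m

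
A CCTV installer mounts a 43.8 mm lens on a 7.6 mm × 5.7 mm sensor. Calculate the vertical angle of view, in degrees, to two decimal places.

7.45°

Angle of view α = 2·arctan(h/2f) with h = 5.7 mm and f = 43.8 mm.
h/2f = 0.06507; arctan(0.06507) ≈ 3.7229°, so α ≈ 7.4458°.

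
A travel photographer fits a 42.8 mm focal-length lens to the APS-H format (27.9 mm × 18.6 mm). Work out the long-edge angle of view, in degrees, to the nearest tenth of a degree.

Angle of view α = 2·arctan(w/2f) with w = 27.9 mm and f = 42.8 mm.
w/2f = 0.32593; arctan(0.32593) ≈ 18.0526°, so α ≈ 36.1052°.

36.1°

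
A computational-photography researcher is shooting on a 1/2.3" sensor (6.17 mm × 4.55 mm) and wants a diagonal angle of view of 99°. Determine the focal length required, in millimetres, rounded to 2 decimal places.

3.27 mm

Sensor diagonal = √(6.17² + 4.55²) = √58.7714 ≈ 7.6663 mm.
From α = 2·arctan(d/2f) we get f = d / (2·tan(α/2)).
With d = 7.6663 mm and α/2 = 49.5°, tan(α/2) ≈ 1.17085, so f ≈ 7.6663 / 2.34170 ≈ 3.2738 mm.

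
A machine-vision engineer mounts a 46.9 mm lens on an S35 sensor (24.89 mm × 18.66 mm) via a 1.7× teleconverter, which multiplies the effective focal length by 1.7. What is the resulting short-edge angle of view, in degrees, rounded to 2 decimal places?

13.35°

Effective focal length f = 46.9 × 1.7 = 79.73 mm.
α = 2·arctan(18.66 / (2 × 79.73)) = 2·arctan(0.11702) ≈ 13.3488°.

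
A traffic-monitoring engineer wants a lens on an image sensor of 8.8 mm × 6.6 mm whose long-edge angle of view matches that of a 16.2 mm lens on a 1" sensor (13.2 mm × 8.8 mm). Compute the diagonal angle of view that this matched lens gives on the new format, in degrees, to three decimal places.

53.976°

Equal long-edge AOV ⇒ f₂ = f₁ · 8.8/13.2 = 16.2 × 0.66667 ≈ 10.8000 mm.
Sensor diagonal = √(8.8² + 6.6²) = √121.0000 ≈ 11.0000 mm.
Diagonal AOV on the new format = 2·arctan(11.0000 / (2 × 10.8000)) = 2·arctan(0.50926) ≈ 53.9758°.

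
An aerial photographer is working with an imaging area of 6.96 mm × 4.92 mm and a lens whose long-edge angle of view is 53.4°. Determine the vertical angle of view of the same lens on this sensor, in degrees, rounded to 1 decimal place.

39.1°

From the long-edge AOV: f = 6.96 / (2·tan(26.7°)) = 6.96 / 1.00590 ≈ 6.9192 mm.
Vertical AOV = 2·arctan(4.92 / (2 × 6.9192)) = 2·arctan(0.35553) ≈ 39.1438°.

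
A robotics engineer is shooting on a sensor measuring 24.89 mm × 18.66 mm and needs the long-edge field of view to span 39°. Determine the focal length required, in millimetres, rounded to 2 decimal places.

From α = 2·arctan(w/2f) we get f = w / (2·tan(α/2)).
With w = 24.89 mm and α/2 = 19.5°, tan(α/2) ≈ 0.35412, so f ≈ 24.89 / 0.70824 ≈ 35.1436 mm.

35.14 mm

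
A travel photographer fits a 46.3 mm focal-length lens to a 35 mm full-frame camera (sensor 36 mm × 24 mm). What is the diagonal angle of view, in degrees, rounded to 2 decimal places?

Sensor diagonal = √(36² + 24²) = √1872.0000 ≈ 43.2666 mm.
Angle of view α = 2·arctan(d/2f) with d = 43.2666 mm and f = 46.3 mm.
d/2f = 0.46724; arctan(0.46724) ≈ 25.0440°, so α ≈ 50.0879°.

50.09°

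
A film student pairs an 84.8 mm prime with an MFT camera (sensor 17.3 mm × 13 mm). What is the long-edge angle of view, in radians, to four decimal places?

0.2033 rad

Angle of view α = 2·arctan(w/2f) with w = 17.3 mm and f = 84.8 mm.
w/2f = 0.10200; arctan(0.10200) ≈ 0.1017 rad, so α ≈ 0.2033 rad.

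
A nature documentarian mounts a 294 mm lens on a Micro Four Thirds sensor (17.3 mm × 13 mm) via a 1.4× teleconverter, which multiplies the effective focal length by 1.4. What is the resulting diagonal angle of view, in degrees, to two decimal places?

Effective focal length f = 294 × 1.4 = 411.6 mm.
Sensor diagonal = √(17.3² + 13²) = √468.2900 ≈ 21.6400 mm.
α = 2·arctan(21.640 / (2 × 411.6)) = 2·arctan(0.02629) ≈ 3.0117°.

3.01°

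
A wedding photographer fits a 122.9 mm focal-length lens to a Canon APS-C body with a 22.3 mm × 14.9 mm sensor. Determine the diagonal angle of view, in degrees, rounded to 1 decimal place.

12.5°

Sensor diagonal = √(22.3² + 14.9²) = √719.3000 ≈ 26.8198 mm.
Angle of view α = 2·arctan(d/2f) with d = 26.8198 mm and f = 122.9 mm.
d/2f = 0.10911; arctan(0.10911) ≈ 6.2270°, so α ≈ 12.4541°.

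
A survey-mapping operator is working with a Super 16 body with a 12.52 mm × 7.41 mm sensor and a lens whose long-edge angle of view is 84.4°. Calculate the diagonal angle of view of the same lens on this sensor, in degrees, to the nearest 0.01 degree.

92.99°

From the long-edge AOV: f = 12.52 / (2·tan(42.2°)) = 12.52 / 1.81349 ≈ 6.9038 mm.
Sensor diagonal = √(12.52² + 7.41²) = √211.6585 ≈ 14.5485 mm.
Diagonal AOV = 2·arctan(14.5485 / (2 × 6.9038)) = 2·arctan(1.05366) ≈ 92.9932°.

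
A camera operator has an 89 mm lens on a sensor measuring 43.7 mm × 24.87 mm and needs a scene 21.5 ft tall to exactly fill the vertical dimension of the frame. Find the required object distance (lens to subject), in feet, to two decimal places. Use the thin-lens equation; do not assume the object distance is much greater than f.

W: 21.5 ft × 304.8 mm/ft = 6553.20 mm.
Magnification m = h/W = dᵢ/dₒ; combined with 1/f = 1/dₒ + 1/dᵢ this gives dₒ = f·(1 + W/h).
dₒ = 89 mm × (1 + 6553.2/24.87) = 89 × 264.4982 ≈ 23540.338 mm = 23540.338/304.8 ft = 77.2321 ft.

77.23 ft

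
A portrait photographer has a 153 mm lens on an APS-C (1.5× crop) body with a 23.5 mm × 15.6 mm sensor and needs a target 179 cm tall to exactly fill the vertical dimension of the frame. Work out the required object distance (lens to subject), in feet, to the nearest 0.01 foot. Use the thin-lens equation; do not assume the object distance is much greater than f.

58.10 ft

W: 179 cm = 1790 mm.
Magnification m = h/W = dᵢ/dₒ; combined with 1/f = 1/dₒ + 1/dᵢ this gives dₒ = f·(1 + W/h).
dₒ = 153 mm × (1 + 1790/15.6) = 153 × 115.7436 ≈ 17708.769 mm = 17708.769/304.8 ft = 58.0996 ft.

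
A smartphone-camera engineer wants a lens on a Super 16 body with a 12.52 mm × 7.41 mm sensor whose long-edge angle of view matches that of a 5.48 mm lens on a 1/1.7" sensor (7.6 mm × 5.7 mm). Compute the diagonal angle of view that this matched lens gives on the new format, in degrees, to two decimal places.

77.72°

Equal long-edge AOV ⇒ f₂ = f₁ · 12.52/7.6 = 5.48 × 1.64737 ≈ 9.0276 mm.
Sensor diagonal = √(12.52² + 7.41²) = √211.6585 ≈ 14.5485 mm.
Diagonal AOV on the new format = 2·arctan(14.5485 / (2 × 9.0276)) = 2·arctan(0.80578) ≈ 77.7224°.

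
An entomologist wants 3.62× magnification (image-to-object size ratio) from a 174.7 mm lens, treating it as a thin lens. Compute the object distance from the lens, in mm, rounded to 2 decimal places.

With m = dᵢ/dₒ and 1/f = 1/dₒ + 1/dᵢ, substituting dᵢ = m·dₒ gives 1/f = (1 + 1/m)/dₒ, hence dₒ = f·(1 + 1/m).
dₒ = 174.7 × (1 + 1/3.62) = 174.7 × 1.27624 ≈ 222.960 mm.

222.96 mm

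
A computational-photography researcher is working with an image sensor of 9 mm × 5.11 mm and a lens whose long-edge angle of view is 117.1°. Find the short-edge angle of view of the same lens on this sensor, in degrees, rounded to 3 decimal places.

From the long-edge AOV: f = 9 / (2·tan(58.55°)) = 9 / 3.27011 ≈ 2.7522 mm.
Short-edge AOV = 2·arctan(5.11 / (2 × 2.7522)) = 2·arctan(0.92835) ≈ 85.7440°.

85.744°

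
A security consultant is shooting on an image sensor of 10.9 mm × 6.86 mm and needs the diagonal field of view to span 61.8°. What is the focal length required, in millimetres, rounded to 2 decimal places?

10.76 mm

Sensor diagonal = √(10.9² + 6.86²) = √165.8696 ≈ 12.8790 mm.
From α = 2·arctan(d/2f) we get f = d / (2·tan(α/2)).
With d = 12.8790 mm and α/2 = 30.9°, tan(α/2) ≈ 0.59849, so f ≈ 12.8790 / 1.19698 ≈ 10.7597 mm.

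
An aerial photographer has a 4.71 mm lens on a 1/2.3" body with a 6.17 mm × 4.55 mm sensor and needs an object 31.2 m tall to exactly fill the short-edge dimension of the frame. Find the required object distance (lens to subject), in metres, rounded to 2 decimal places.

32.30 m

W: 31.2 m = 31200 mm.
Magnification m = h/W = dᵢ/dₒ; combined with 1/f = 1/dₒ + 1/dᵢ this gives dₒ = f·(1 + W/h).
dₒ = 4.71 mm × (1 + 31200/4.55) = 4.71 × 6858.1429 ≈ 32301.853 mm = 32.3019 m.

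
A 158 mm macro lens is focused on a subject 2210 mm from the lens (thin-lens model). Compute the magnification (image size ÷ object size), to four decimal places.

0.0770×

Thin lens: 1/f = 1/dₒ + 1/dᵢ → 1/dᵢ = 1/158 − 1/2210 = 0.0058766 mm⁻¹, so dᵢ ≈ 170.1657 mm.
Magnification m = dᵢ/dₒ = 170.1657/2210 ≈ 0.07700.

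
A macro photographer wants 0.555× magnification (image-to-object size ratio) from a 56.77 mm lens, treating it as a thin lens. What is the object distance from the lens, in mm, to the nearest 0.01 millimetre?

159.06 mm

With m = dᵢ/dₒ and 1/f = 1/dₒ + 1/dᵢ, substituting dᵢ = m·dₒ gives 1/f = (1 + 1/m)/dₒ, hence dₒ = f·(1 + 1/m).
dₒ = 56.77 × (1 + 1/0.555) = 56.77 × 2.80180 ≈ 159.058 mm.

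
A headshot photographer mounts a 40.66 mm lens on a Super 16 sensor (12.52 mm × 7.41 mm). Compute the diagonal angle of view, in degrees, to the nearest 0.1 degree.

20.3°

Sensor diagonal = √(12.52² + 7.41²) = √211.6585 ≈ 14.5485 mm.
Angle of view α = 2·arctan(d/2f) with d = 14.5485 mm and f = 40.66 mm.
d/2f = 0.17890; arctan(0.17890) ≈ 10.1431°, so α ≈ 20.2863°.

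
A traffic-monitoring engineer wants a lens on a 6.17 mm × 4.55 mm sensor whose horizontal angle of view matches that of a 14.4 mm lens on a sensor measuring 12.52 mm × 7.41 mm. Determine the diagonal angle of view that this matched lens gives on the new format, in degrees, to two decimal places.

56.75°

Equal horizontal AOV ⇒ f₂ = f₁ · 6.17/12.52 = 14.4 × 0.49281 ≈ 7.0965 mm.
Sensor diagonal = √(6.17² + 4.55²) = √58.7714 ≈ 7.6663 mm.
Diagonal AOV on the new format = 2·arctan(7.6663 / (2 × 7.0965)) = 2·arctan(0.54014) ≈ 56.7509°.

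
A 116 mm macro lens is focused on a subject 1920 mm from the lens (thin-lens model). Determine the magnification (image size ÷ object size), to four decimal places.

Thin lens: 1/f = 1/dₒ + 1/dᵢ → 1/dᵢ = 1/116 − 1/1920 = 0.0080999 mm⁻¹, so dᵢ ≈ 123.4590 mm.
Magnification m = dᵢ/dₒ = 123.4590/1920 ≈ 0.06430.

0.0643×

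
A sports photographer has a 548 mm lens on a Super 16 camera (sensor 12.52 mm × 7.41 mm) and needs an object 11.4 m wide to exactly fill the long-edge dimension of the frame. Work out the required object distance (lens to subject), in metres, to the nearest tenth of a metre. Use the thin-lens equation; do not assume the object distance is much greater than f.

W: 11.4 m = 11400 mm.
Magnification m = w/W = dᵢ/dₒ; combined with 1/f = 1/dₒ + 1/dᵢ this gives dₒ = f·(1 + W/w).
dₒ = 548 mm × (1 + 11400/12.52) = 548 × 911.5431 ≈ 499525.636 mm = 499.526 m.

499.5 m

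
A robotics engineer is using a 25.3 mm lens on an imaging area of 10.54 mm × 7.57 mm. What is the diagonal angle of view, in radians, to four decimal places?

0.5021 rad

Sensor diagonal = √(10.54² + 7.57²) = √168.3965 ≈ 12.9768 mm.
Angle of view α = 2·arctan(d/2f) with d = 12.9768 mm and f = 25.3 mm.
d/2f = 0.25646; arctan(0.25646) ≈ 0.2510 rad, so α ≈ 0.5021 rad.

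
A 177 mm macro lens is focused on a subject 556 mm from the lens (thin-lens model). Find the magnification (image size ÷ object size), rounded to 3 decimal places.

0.467×

Thin lens: 1/f = 1/dₒ + 1/dᵢ → 1/dᵢ = 1/177 − 1/556 = 0.0038512 mm⁻¹, so dᵢ ≈ 259.6623 mm.
Magnification m = dᵢ/dₒ = 259.6623/556 ≈ 0.46702.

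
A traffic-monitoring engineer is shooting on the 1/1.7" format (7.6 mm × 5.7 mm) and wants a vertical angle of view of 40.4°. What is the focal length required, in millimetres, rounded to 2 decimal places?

7.75 mm

From α = 2·arctan(h/2f) we get f = h / (2·tan(α/2)).
With h = 5.7 mm and α/2 = 20.2°, tan(α/2) ≈ 0.36793, so f ≈ 5.7 / 0.73586 ≈ 7.7461 mm.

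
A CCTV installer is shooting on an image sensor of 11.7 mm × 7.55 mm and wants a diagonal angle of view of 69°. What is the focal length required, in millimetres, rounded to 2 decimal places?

10.13 mm

Sensor diagonal = √(11.7² + 7.55²) = √193.8925 ≈ 13.9245 mm.
From α = 2·arctan(d/2f) we get f = d / (2·tan(α/2)).
With d = 13.9245 mm and α/2 = 34.5°, tan(α/2) ≈ 0.68728, so f ≈ 13.9245 / 1.37456 ≈ 10.1302 mm.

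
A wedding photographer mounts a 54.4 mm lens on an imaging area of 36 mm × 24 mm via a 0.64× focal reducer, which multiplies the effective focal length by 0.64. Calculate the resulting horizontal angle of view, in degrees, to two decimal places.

Effective focal length f = 54.4 × 0.64 = 34.816 mm.
α = 2·arctan(36 / (2 × 34.816)) = 2·arctan(0.51700) ≈ 54.6783°.

54.68°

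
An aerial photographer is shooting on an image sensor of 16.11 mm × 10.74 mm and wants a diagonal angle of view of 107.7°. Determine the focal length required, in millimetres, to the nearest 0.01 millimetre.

7.07 mm

Sensor diagonal = √(16.11² + 10.74²) = √374.8797 ≈ 19.3618 mm.
From α = 2·arctan(d/2f) we get f = d / (2·tan(α/2)).
With d = 19.3618 mm and α/2 = 53.85°, tan(α/2) ≈ 1.36883, so f ≈ 19.3618 / 2.73766 ≈ 7.0724 mm.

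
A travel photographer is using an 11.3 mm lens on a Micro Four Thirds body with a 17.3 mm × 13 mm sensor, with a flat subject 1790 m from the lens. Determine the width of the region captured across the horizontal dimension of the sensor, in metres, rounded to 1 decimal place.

2740.4 m

dₒ: 1790 m = 1.79e+06 mm.
Similar triangles through the lens centre give W/dₒ = w/dᵢ; with 1/f = 1/dₒ + 1/dᵢ this gives W = w·(dₒ − f)/f.
W = 17.3 mm × (1.79e+06 − 11.3) / 11.3 = 17.3 × 158406.0796 ≈ 2740425.178 mm = 2740.43 m.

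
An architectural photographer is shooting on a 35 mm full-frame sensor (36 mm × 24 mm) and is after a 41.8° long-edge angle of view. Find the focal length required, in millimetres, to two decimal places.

47.14 mm

From α = 2·arctan(w/2f) we get f = w / (2·tan(α/2)).
With w = 36 mm and α/2 = 20.9°, tan(α/2) ≈ 0.38186, so f ≈ 36 / 0.76373 ≈ 47.1373 mm.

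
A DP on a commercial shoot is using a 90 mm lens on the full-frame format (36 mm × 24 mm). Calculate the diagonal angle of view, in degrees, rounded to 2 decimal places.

27.03°

Sensor diagonal = √(36² + 24²) = √1872.0000 ≈ 43.2666 mm.
Angle of view α = 2·arctan(d/2f) with d = 43.2666 mm and f = 90 mm.
d/2f = 0.24037; arctan(0.24037) ≈ 13.5158°, so α ≈ 27.0316°.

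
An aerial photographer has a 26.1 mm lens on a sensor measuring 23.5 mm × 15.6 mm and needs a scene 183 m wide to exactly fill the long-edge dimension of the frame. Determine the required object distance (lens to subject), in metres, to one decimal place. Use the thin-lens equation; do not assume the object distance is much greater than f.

W: 183 m = 183000 mm.
Magnification m = w/W = dᵢ/dₒ; combined with 1/f = 1/dₒ + 1/dᵢ this gives dₒ = f·(1 + W/w).
dₒ = 26.1 mm × (1 + 183000/23.5) = 26.1 × 7788.2340 ≈ 203272.909 mm = 203.273 m.

203.3 m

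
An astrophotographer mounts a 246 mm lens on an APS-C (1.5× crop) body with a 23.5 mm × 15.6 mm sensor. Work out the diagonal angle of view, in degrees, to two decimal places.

6.56°

Sensor diagonal = √(23.5² + 15.6²) = √795.6100 ≈ 28.2066 mm.
Angle of view α = 2·arctan(d/2f) with d = 28.2066 mm and f = 246 mm.
d/2f = 0.05733; arctan(0.05733) ≈ 3.2812°, so α ≈ 6.5624°.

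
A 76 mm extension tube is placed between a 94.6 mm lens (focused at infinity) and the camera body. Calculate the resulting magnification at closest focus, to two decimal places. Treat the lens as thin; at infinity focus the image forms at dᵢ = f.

The tube moves the image plane from f to f + e, so dᵢ = 94.6 + 76 = 170.6 mm. Focus is achieved when 1/f = 1/dₒ + 1/dᵢ, giving dₒ = 1/(1/f − 1/(f+e)).
Magnification m = dᵢ/dₒ = (f+e)·(1/f − 1/(f+e)) = e/f = 76/94.6 ≈ 0.8034.

0.80×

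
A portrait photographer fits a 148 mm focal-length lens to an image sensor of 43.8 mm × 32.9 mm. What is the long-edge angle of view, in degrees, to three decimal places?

16.834°

Angle of view α = 2·arctan(w/2f) with w = 43.8 mm and f = 148 mm.
w/2f = 0.14797; arctan(0.14797) ≈ 8.4171°, so α ≈ 16.8343°.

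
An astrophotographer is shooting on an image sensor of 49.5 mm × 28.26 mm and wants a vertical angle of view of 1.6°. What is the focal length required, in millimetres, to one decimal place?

1011.9 mm

From α = 2·arctan(h/2f) we get f = h / (2·tan(α/2)).
With h = 28.26 mm and α/2 = 0.8°, tan(α/2) ≈ 0.01396, so f ≈ 28.26 / 0.02793 ≈ 1011.9209 mm.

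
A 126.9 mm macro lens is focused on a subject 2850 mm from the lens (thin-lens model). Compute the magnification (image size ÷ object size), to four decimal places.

Thin lens: 1/f = 1/dₒ + 1/dᵢ → 1/dᵢ = 1/126.9 − 1/2850 = 0.0075293 mm⁻¹, so dᵢ ≈ 132.8137 mm.
Magnification m = dᵢ/dₒ = 132.8137/2850 ≈ 0.04660.

0.0466×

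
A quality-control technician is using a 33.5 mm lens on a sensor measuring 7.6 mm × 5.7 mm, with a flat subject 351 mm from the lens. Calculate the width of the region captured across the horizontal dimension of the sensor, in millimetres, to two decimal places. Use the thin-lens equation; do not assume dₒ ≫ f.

Similar triangles through the lens centre give W/dₒ = w/dᵢ; with 1/f = 1/dₒ + 1/dᵢ this gives W = w·(dₒ − f)/f.
W = 7.6 mm × (351 − 33.5) / 33.5 = 7.6 × 9.4776 ≈ 72.030 mm.

72.03 mm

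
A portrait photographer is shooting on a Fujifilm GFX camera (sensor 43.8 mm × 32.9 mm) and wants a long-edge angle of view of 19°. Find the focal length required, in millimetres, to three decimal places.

From α = 2·arctan(w/2f) we get f = w / (2·tan(α/2)).
With w = 43.8 mm and α/2 = 9.5°, tan(α/2) ≈ 0.16734, so f ≈ 43.8 / 0.33469 ≈ 130.8692 mm.

130.869 mm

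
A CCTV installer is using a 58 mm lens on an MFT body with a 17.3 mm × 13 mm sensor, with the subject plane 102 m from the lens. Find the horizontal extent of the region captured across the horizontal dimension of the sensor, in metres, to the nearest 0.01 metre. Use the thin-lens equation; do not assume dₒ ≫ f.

30.41 m

dₒ: 102 m = 102000 mm.
Similar triangles through the lens centre give W/dₒ = w/dᵢ; with 1/f = 1/dₒ + 1/dᵢ this gives W = w·(dₒ − f)/f.
W = 17.3 mm × (102000 − 58) / 58 = 17.3 × 1757.6207 ≈ 30406.838 mm = 30.4068 m.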